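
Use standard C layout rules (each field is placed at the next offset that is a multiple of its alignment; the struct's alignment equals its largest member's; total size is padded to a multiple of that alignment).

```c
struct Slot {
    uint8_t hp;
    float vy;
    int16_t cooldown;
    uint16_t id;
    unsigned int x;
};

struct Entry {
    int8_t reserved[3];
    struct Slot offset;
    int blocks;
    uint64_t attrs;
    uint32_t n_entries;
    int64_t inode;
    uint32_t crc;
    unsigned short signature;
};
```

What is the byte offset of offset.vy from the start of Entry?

Slot: @0: hp [1B, align 1] → 1; +3 pad (align 4); @4: vy [4B, align 4] → 8; @8: cooldown [2B, align 2] → 10; @10: id [2B, align 2] → 12; @12: x [4B, align 4] → 16; size 16, align 4
@0: reserved [3B, align 1] → 3
+1 pad (align 4)
@4: offset [16B, align 4] → 20
within Slot: vy at 4
4 + 4 = 8

8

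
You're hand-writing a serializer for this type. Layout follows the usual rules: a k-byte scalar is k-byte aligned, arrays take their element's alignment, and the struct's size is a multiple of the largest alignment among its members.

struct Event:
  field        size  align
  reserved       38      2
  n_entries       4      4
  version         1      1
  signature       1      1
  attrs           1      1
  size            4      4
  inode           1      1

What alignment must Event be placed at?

4

member alignments: reserved=2, n_entries=4, version=1, signature=1, attrs=1, size=4, inode=1
max = 4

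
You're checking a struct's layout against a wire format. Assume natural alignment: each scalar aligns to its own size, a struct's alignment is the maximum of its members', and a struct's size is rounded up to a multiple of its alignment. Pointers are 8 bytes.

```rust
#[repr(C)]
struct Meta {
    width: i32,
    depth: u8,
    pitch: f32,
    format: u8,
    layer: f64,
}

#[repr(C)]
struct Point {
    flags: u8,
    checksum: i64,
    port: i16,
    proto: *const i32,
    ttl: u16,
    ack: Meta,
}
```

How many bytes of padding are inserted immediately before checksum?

Meta: @0: width [4B, align 4] → 4; @4: depth [1B, align 1] → 5; +3 pad (align 4); @8: pitch [4B, align 4] → 12; @12: format [1B, align 1] → 13; +3 pad (align 8); @16: layer [8B, align 8] → 24; size 24, align 8
@0: flags [1B, align 1] → 1
+7 pad (align 8)
@8: checksum [8B, align 8] → 16

7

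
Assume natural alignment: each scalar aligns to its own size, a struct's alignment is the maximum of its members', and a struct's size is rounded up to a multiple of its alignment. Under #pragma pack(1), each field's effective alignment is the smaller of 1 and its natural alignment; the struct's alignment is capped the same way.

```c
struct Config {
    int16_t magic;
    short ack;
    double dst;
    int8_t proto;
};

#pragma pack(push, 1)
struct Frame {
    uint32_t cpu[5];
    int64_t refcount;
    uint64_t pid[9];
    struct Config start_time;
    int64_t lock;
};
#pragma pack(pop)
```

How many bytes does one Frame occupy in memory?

Config: 0..2  magic  (2B, 2-aligned); 2..4  ack  (2B, 2-aligned); 4..8  -- padding (4B); 8..16  dst  (8B, 8-aligned); 16..17  proto  (1B, 1-aligned); 17..24  -- tail padding (7B); sizeof = 24, alignof = 8
0..20  cpu  (20B, 1-aligned)
20..28  refcount  (8B, 1-aligned)
28..100  pid  (72B, 1-aligned)
100..124  start_time  (24B, 1-aligned)
124..132  lock  (8B, 1-aligned)
sizeof = 132, alignof = 1

132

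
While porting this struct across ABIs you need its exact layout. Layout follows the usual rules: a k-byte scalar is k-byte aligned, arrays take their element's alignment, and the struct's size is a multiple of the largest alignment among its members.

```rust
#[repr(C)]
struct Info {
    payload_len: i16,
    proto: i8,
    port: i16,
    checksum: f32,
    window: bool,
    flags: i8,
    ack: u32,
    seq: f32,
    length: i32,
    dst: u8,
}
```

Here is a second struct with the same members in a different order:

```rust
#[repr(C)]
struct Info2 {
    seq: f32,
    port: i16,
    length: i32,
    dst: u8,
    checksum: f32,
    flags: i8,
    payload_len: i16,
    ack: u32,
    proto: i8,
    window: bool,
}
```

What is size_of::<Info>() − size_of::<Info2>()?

@0: payload_len [2B, align 2] → 2
@2: proto [1B, align 1] → 3
+1 pad (align 2)
@4: port [2B, align 2] → 6
+2 pad (align 4)
@8: checksum [4B, align 4] → 12
@12: window [1B, align 1] → 13
@13: flags [1B, align 1] → 14
+2 pad (align 4)
@16: ack [4B, align 4] → 20
@20: seq [4B, align 4] → 24
@24: length [4B, align 4] → 28
@28: dst [1B, align 1] → 29
+3 tail pad (align 4)
size 32, align 4
— Info2 —
@0: seq [4B, align 4] → 4
@4: port [2B, align 2] → 6
+2 pad (align 4)
@8: length [4B, align 4] → 12
@12: dst [1B, align 1] → 13
+3 pad (align 4)
@16: checksum [4B, align 4] → 20
@20: flags [1B, align 1] → 21
+1 pad (align 2)
@22: payload_len [2B, align 2] → 24
@24: ack [4B, align 4] → 28
@28: proto [1B, align 1] → 29
@29: window [1B, align 1] → 30
+2 tail pad (align 4)
size 32, align 4
32 − 32 = 0

0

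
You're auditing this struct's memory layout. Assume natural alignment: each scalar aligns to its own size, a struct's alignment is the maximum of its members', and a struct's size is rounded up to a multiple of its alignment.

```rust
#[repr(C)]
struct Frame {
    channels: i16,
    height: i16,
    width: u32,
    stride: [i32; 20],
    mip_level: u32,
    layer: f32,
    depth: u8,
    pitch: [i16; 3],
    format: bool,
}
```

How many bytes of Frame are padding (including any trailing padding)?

@0: channels [2B, align 2] → 2
@2: height [2B, align 2] → 4
@4: width [4B, align 4] → 8
@8: stride [80B, align 4] → 88
@88: mip_level [4B, align 4] → 92
@92: layer [4B, align 4] → 96
@96: depth [1B, align 1] → 97
+1 pad (align 2)
@98: pitch [6B, align 2] → 104
@104: format [1B, align 1] → 105
+3 tail pad (align 4)
size 108, align 4
data bytes 104, size 108 → padding 4

4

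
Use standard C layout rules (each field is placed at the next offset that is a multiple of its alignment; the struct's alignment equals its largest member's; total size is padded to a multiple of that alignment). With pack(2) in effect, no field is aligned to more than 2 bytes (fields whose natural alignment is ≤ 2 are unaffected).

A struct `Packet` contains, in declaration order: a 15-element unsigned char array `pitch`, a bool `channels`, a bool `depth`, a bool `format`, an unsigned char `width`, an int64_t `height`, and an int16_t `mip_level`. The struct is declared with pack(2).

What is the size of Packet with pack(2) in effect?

30

@0: pitch [15B, align 1] → 15
@15: channels [1B, align 1] → 16
@16: depth [1B, align 1] → 17
@17: format [1B, align 1] → 18
@18: width [1B, align 1] → 19
+1 pad (align 2)
@20: height [8B, align 2] → 28
@28: mip_level [2B, align 2] → 30
size 30, align 2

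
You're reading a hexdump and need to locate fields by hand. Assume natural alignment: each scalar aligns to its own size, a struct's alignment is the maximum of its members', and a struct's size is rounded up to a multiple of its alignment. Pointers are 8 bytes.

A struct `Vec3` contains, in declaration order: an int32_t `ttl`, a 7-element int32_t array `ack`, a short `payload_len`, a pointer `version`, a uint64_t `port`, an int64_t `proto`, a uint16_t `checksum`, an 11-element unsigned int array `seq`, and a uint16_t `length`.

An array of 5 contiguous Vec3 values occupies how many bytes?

600

0..4  ttl  (4B, 4-aligned)
4..32  ack  (28B, 4-aligned)
32..34  payload_len  (2B, 2-aligned)
34..40  -- padding (6B)
40..48  version  (8B, 8-aligned)
48..56  port  (8B, 8-aligned)
56..64  proto  (8B, 8-aligned)
64..66  checksum  (2B, 2-aligned)
66..68  -- padding (2B)
68..112  seq  (44B, 4-aligned)
112..114  length  (2B, 2-aligned)
114..120  -- tail padding (6B)
sizeof = 120, alignof = 8
array of 5: 5 × 120 = 600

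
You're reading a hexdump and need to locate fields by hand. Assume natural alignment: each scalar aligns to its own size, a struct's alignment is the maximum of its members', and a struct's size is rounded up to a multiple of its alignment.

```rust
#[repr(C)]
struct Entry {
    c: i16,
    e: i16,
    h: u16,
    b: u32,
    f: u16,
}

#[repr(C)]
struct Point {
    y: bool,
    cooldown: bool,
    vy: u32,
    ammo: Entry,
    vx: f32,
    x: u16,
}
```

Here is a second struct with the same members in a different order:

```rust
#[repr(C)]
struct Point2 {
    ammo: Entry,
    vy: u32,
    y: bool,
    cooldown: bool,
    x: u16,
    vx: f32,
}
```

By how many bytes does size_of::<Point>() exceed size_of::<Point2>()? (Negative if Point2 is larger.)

4

Entry: c at 0 (size 2, align 2) → ends 2; e at 2 (size 2, align 2) → ends 4; h at 4 (size 2, align 2) → ends 6; pad 2 to align 4 for b; b at 8 (size 4, align 4) → ends 12; f at 12 (size 2, align 2) → ends 14; tail pad 2 to reach multiple of 4; total 16 bytes, alignment 4
y at 0 (size 1, align 1) → ends 1
cooldown at 1 (size 1, align 1) → ends 2
pad 2 to align 4 for vy
vy at 4 (size 4, align 4) → ends 8
ammo at 8 (size 16, align 4) → ends 24
vx at 24 (size 4, align 4) → ends 28
x at 28 (size 2, align 2) → ends 30
tail pad 2 to reach multiple of 4
total 32 bytes, alignment 4
— Point2 —
ammo at 0 (size 16, align 4) → ends 16
vy at 16 (size 4, align 4) → ends 20
y at 20 (size 1, align 1) → ends 21
cooldown at 21 (size 1, align 1) → ends 22
x at 22 (size 2, align 2) → ends 24
vx at 24 (size 4, align 4) → ends 28
total 28 bytes, alignment 4
32 − 28 = 4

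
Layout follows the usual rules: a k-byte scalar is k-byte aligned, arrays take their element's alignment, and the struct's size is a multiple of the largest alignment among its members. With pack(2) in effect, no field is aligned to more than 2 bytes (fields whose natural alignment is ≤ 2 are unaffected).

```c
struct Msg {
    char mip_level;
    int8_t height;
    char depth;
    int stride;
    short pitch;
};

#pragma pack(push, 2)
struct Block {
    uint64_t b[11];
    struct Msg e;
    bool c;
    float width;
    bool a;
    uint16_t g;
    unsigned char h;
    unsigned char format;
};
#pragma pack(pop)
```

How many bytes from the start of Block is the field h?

Msg: 0..1  mip_level  (1B, 1-aligned); 1..2  height  (1B, 1-aligned); 2..3  depth  (1B, 1-aligned); 3..4  -- padding (1B); 4..8  stride  (4B, 4-aligned); 8..10  pitch  (2B, 2-aligned); 10..12  -- tail padding (2B); sizeof = 12, alignof = 4
0..88  b  (88B, 2-aligned)
88..100  e  (12B, 2-aligned)
100..101  c  (1B, 1-aligned)
101..102  -- padding (1B)
102..106  width  (4B, 2-aligned)
106..107  a  (1B, 1-aligned)
107..108  -- padding (1B)
108..110  g  (2B, 2-aligned)
110..111  h  (1B, 1-aligned)

110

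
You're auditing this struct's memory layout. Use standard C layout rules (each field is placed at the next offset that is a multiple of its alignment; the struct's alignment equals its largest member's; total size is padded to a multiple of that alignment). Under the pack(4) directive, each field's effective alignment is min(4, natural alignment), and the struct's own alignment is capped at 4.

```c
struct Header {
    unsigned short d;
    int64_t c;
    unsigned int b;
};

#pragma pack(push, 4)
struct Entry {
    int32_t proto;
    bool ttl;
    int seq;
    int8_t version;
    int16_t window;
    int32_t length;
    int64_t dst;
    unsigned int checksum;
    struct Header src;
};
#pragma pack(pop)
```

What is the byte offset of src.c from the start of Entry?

Header: @0: d [2B, align 2] → 2; +6 pad (align 8); @8: c [8B, align 8] → 16; @16: b [4B, align 4] → 20; +4 tail pad (align 8); size 24, align 8
@0: proto [4B, align 4] → 4
@4: ttl [1B, align 1] → 5
+3 pad (align 4)
@8: seq [4B, align 4] → 12
@12: version [1B, align 1] → 13
+1 pad (align 2)
@14: window [2B, align 2] → 16
@16: length [4B, align 4] → 20
@20: dst [8B, align 4] → 28
@28: checksum [4B, align 4] → 32
@32: src [24B, align 4] → 56
within Header: c at 8
32 + 8 = 40

40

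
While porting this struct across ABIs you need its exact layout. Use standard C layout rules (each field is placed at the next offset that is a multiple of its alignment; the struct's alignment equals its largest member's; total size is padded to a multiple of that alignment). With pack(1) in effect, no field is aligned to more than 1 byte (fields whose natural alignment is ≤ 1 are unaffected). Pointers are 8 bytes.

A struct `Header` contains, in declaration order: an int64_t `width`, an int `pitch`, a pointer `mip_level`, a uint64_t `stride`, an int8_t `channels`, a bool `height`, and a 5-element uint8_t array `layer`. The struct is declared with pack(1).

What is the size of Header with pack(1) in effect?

width at 0 (size 8, align 1) → ends 8
pitch at 8 (size 4, align 1) → ends 12
mip_level at 12 (size 8, align 1) → ends 20
stride at 20 (size 8, align 1) → ends 28
channels at 28 (size 1, align 1) → ends 29
height at 29 (size 1, align 1) → ends 30
layer at 30 (size 5, align 1) → ends 35
total 35 bytes, alignment 1

35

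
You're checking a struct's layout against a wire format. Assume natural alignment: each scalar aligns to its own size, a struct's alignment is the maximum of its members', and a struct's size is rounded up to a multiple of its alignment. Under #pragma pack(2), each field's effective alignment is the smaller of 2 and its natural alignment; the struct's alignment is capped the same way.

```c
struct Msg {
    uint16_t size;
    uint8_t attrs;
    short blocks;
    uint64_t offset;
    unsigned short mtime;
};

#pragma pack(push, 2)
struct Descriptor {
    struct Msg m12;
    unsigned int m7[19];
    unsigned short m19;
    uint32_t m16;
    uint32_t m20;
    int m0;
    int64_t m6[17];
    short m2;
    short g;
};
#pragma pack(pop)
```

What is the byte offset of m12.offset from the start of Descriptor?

Msg: @0: size [2B, align 2] → 2; @2: attrs [1B, align 1] → 3; +1 pad (align 2); @4: blocks [2B, align 2] → 6; +2 pad (align 8); @8: offset [8B, align 8] → 16; @16: mtime [2B, align 2] → 18; +6 tail pad (align 8); size 24, align 8
@0: m12 [24B, align 2] → 24
within Msg: offset at 8
0 + 8 = 8

8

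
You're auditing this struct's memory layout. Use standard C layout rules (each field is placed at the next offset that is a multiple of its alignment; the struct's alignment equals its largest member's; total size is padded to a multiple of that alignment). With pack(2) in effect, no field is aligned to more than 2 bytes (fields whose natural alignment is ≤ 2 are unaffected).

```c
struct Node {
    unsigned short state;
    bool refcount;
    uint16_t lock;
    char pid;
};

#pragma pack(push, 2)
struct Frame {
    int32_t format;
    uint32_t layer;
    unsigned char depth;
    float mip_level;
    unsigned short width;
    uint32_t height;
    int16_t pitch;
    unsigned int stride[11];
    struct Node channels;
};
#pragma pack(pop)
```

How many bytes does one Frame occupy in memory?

Node: @0: state [2B, align 2] → 2; @2: refcount [1B, align 1] → 3; +1 pad (align 2); @4: lock [2B, align 2] → 6; @6: pid [1B, align 1] → 7; +1 tail pad (align 2); size 8, align 2
@0: format [4B, align 2] → 4
@4: layer [4B, align 2] → 8
@8: depth [1B, align 1] → 9
+1 pad (align 2)
@10: mip_level [4B, align 2] → 14
@14: width [2B, align 2] → 16
@16: height [4B, align 2] → 20
@20: pitch [2B, align 2] → 22
@22: stride [44B, align 2] → 66
@66: channels [8B, align 2] → 74
size 74, align 2

74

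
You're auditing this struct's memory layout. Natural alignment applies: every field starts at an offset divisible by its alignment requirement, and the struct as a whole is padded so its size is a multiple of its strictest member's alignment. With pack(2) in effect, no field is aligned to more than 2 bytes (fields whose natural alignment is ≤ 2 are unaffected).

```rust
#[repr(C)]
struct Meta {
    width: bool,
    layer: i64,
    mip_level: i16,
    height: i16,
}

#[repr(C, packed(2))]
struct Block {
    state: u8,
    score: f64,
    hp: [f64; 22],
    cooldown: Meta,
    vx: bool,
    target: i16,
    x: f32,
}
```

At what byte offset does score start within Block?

Meta: 0..1  width  (1B, 1-aligned); 1..8  -- padding (7B); 8..16  layer  (8B, 8-aligned); 16..18  mip_level  (2B, 2-aligned); 18..20  height  (2B, 2-aligned); 20..24  -- tail padding (4B); sizeof = 24, alignof = 8
0..1  state  (1B, 1-aligned)
1..2  -- padding (1B)
2..10  score  (8B, 2-aligned)

2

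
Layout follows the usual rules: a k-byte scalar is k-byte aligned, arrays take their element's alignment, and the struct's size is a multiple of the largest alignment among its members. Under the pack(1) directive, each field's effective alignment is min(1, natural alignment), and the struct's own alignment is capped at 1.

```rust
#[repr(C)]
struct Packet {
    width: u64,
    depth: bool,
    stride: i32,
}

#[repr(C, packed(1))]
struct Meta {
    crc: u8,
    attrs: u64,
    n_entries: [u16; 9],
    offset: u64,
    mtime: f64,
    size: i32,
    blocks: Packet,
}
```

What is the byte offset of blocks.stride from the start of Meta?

59

Packet: @0: width [8B, align 8] → 8; @8: depth [1B, align 1] → 9; +3 pad (align 4); @12: stride [4B, align 4] → 16; size 16, align 8
@0: crc [1B, align 1] → 1
@1: attrs [8B, align 1] → 9
@9: n_entries [18B, align 1] → 27
@27: offset [8B, align 1] → 35
@35: mtime [8B, align 1] → 43
@43: size [4B, align 1] → 47
@47: blocks [16B, align 1] → 63
within Packet: stride at 12
47 + 12 = 59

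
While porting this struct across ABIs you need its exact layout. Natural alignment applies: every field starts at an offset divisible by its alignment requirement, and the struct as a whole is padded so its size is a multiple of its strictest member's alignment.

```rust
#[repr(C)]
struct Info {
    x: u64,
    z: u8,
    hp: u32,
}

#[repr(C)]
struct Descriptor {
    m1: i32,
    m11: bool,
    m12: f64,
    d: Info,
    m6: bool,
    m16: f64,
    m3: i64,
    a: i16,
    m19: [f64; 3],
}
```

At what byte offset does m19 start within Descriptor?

Info: 0..8  x  (8B, 8-aligned); 8..9  z  (1B, 1-aligned); 9..12  -- padding (3B); 12..16  hp  (4B, 4-aligned); sizeof = 16, alignof = 8
0..4  m1  (4B, 4-aligned)
4..5  m11  (1B, 1-aligned)
5..8  -- padding (3B)
8..16  m12  (8B, 8-aligned)
16..32  d  (16B, 8-aligned)
32..33  m6  (1B, 1-aligned)
33..40  -- padding (7B)
40..48  m16  (8B, 8-aligned)
48..56  m3  (8B, 8-aligned)
56..58  a  (2B, 2-aligned)
58..64  -- padding (6B)
64..88  m19  (24B, 8-aligned)

64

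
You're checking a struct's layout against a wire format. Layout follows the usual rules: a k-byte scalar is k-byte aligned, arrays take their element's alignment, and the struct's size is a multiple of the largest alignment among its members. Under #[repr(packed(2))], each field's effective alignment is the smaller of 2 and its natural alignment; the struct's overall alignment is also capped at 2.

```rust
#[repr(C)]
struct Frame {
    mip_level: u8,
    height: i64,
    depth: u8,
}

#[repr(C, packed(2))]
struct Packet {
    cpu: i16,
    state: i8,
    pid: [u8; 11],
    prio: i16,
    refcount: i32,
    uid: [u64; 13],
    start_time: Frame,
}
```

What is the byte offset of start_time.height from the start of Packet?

Frame: mip_level at 0 (size 1, align 1) → ends 1; pad 7 to align 8 for height; height at 8 (size 8, align 8) → ends 16; depth at 16 (size 1, align 1) → ends 17; tail pad 7 to reach multiple of 8; total 24 bytes, alignment 8
cpu at 0 (size 2, align 2) → ends 2
state at 2 (size 1, align 1) → ends 3
pid at 3 (size 11, align 1) → ends 14
prio at 14 (size 2, align 2) → ends 16
refcount at 16 (size 4, align 2) → ends 20
uid at 20 (size 104, align 2) → ends 124
start_time at 124 (size 24, align 2) → ends 148
within Frame: height at 8
124 + 8 = 132

132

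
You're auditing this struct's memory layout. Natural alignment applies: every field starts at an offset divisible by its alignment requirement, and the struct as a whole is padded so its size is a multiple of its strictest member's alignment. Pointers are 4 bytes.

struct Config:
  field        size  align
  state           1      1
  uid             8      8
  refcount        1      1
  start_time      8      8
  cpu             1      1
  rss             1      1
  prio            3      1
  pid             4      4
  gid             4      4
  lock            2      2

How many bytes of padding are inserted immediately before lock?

0

state at 0 (size 1, align 1) → ends 1
pad 7 to align 8 for uid
uid at 8 (size 8, align 8) → ends 16
refcount at 16 (size 1, align 1) → ends 17
pad 7 to align 8 for start_time
start_time at 24 (size 8, align 8) → ends 32
cpu at 32 (size 1, align 1) → ends 33
rss at 33 (size 1, align 1) → ends 34
prio at 34 (size 3, align 1) → ends 37
pad 3 to align 4 for pid
pid at 40 (size 4, align 4) → ends 44
gid at 44 (size 4, align 4) → ends 48
lock at 48 (size 2, align 2) → ends 50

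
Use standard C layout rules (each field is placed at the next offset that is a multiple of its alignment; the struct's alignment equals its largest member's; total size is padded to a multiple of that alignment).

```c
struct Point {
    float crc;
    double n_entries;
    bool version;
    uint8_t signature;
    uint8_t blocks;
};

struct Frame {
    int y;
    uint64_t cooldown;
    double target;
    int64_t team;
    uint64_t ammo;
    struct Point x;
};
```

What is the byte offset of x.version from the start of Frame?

56

Point: crc at 0 (size 4, align 4) → ends 4; pad 4 to align 8 for n_entries; n_entries at 8 (size 8, align 8) → ends 16; version at 16 (size 1, align 1) → ends 17; signature at 17 (size 1, align 1) → ends 18; blocks at 18 (size 1, align 1) → ends 19; tail pad 5 to reach multiple of 8; total 24 bytes, alignment 8
y at 0 (size 4, align 4) → ends 4
pad 4 to align 8 for cooldown
cooldown at 8 (size 8, align 8) → ends 16
target at 16 (size 8, align 8) → ends 24
team at 24 (size 8, align 8) → ends 32
ammo at 32 (size 8, align 8) → ends 40
x at 40 (size 24, align 8) → ends 64
within Point: version at 16
40 + 16 = 56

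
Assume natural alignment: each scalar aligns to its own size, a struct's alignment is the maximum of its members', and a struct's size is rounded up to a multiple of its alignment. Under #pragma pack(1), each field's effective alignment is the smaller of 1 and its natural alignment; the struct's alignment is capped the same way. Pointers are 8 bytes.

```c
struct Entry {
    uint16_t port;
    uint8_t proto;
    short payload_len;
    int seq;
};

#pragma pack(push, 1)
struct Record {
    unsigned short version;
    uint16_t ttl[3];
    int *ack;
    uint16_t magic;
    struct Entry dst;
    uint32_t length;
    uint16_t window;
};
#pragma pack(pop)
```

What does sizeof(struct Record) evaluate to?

36 bytes

Entry: 0..2  port  (2B, 2-aligned); 2..3  proto  (1B, 1-aligned); 3..4  -- padding (1B); 4..6  payload_len  (2B, 2-aligned); 6..8  -- padding (2B); 8..12  seq  (4B, 4-aligned); sizeof = 12, alignof = 4
0..2  version  (2B, 1-aligned)
2..8  ttl  (6B, 1-aligned)
8..16  ack  (8B, 1-aligned)
16..18  magic  (2B, 1-aligned)
18..30  dst  (12B, 1-aligned)
30..34  length  (4B, 1-aligned)
34..36  window  (2B, 1-aligned)
sizeof = 36, alignof = 1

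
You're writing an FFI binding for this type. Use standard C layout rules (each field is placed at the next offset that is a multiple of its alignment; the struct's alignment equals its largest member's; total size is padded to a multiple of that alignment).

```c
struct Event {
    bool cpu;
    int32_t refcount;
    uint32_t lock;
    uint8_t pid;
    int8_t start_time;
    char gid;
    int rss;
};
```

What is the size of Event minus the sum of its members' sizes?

@0: cpu [1B, align 1] → 1
+3 pad (align 4)
@4: refcount [4B, align 4] → 8
@8: lock [4B, align 4] → 12
@12: pid [1B, align 1] → 13
@13: start_time [1B, align 1] → 14
@14: gid [1B, align 1] → 15
+1 pad (align 4)
@16: rss [4B, align 4] → 20
size 20, align 4
data bytes 16, size 20 → padding 4

4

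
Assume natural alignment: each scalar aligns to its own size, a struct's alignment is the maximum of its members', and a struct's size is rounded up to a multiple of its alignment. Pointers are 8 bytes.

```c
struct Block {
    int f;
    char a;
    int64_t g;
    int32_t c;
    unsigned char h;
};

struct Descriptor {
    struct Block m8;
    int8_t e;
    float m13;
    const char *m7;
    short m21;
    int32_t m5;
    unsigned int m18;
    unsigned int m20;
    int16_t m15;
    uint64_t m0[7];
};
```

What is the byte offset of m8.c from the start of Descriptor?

16

Block: f at 0 (size 4, align 4) → ends 4; a at 4 (size 1, align 1) → ends 5; pad 3 to align 8 for g; g at 8 (size 8, align 8) → ends 16; c at 16 (size 4, align 4) → ends 20; h at 20 (size 1, align 1) → ends 21; tail pad 3 to reach multiple of 8; total 24 bytes, alignment 8
m8 at 0 (size 24, align 8) → ends 24
within Block: c at 16
0 + 16 = 16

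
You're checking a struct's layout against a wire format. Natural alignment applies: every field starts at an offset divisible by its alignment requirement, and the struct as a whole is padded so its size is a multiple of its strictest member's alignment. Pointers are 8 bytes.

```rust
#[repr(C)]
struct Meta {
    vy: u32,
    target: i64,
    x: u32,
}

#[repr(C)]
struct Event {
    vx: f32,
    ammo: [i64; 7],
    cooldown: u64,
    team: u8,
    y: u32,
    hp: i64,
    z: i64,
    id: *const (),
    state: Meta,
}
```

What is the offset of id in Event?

Meta: @0: vy [4B, align 4] → 4; +4 pad (align 8); @8: target [8B, align 8] → 16; @16: x [4B, align 4] → 20; +4 tail pad (align 8); size 24, align 8
@0: vx [4B, align 4] → 4
+4 pad (align 8)
@8: ammo [56B, align 8] → 64
@64: cooldown [8B, align 8] → 72
@72: team [1B, align 1] → 73
+3 pad (align 4)
@76: y [4B, align 4] → 80
@80: hp [8B, align 8] → 88
@88: z [8B, align 8] → 96
@96: id [8B, align 8] → 104

96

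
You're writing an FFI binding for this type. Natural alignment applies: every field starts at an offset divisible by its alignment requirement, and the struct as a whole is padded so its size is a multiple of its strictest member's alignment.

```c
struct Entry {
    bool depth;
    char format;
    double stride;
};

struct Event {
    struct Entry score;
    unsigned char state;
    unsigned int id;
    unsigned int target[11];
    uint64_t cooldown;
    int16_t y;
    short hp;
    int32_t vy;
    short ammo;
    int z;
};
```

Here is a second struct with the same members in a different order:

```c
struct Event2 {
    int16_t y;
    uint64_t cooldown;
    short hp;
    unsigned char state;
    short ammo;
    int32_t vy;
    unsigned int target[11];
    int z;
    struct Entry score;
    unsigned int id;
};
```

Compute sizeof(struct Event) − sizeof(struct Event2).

-8

Entry: depth at 0 (size 1, align 1) → ends 1; format at 1 (size 1, align 1) → ends 2; pad 6 to align 8 for stride; stride at 8 (size 8, align 8) → ends 16; total 16 bytes, alignment 8
score at 0 (size 16, align 8) → ends 16
state at 16 (size 1, align 1) → ends 17
pad 3 to align 4 for id
id at 20 (size 4, align 4) → ends 24
target at 24 (size 44, align 4) → ends 68
pad 4 to align 8 for cooldown
cooldown at 72 (size 8, align 8) → ends 80
y at 80 (size 2, align 2) → ends 82
hp at 82 (size 2, align 2) → ends 84
vy at 84 (size 4, align 4) → ends 88
ammo at 88 (size 2, align 2) → ends 90
pad 2 to align 4 for z
z at 92 (size 4, align 4) → ends 96
total 96 bytes, alignment 8
— Event2 —
y at 0 (size 2, align 2) → ends 2
pad 6 to align 8 for cooldown
cooldown at 8 (size 8, align 8) → ends 16
hp at 16 (size 2, align 2) → ends 18
state at 18 (size 1, align 1) → ends 19
pad 1 to align 2 for ammo
ammo at 20 (size 2, align 2) → ends 22
pad 2 to align 4 for vy
vy at 24 (size 4, align 4) → ends 28
target at 28 (size 44, align 4) → ends 72
z at 72 (size 4, align 4) → ends 76
pad 4 to align 8 for score
score at 80 (size 16, align 8) → ends 96
id at 96 (size 4, align 4) → ends 100
tail pad 4 to reach multiple of 8
total 104 bytes, alignment 8
96 − 104 = -8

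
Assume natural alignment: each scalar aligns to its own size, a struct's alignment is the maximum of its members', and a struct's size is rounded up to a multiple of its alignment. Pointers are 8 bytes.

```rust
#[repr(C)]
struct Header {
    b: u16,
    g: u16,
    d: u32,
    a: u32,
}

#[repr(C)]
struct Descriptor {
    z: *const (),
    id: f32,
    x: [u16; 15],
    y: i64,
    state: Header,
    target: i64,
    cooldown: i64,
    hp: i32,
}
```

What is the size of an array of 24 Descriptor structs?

Header: 0..2  b  (2B, 2-aligned); 2..4  g  (2B, 2-aligned); 4..8  d  (4B, 4-aligned); 8..12  a  (4B, 4-aligned); sizeof = 12, alignof = 4
0..8  z  (8B, 8-aligned)
8..12  id  (4B, 4-aligned)
12..42  x  (30B, 2-aligned)
42..48  -- padding (6B)
48..56  y  (8B, 8-aligned)
56..68  state  (12B, 4-aligned)
68..72  -- padding (4B)
72..80  target  (8B, 8-aligned)
80..88  cooldown  (8B, 8-aligned)
88..92  hp  (4B, 4-aligned)
92..96  -- tail padding (4B)
sizeof = 96, alignof = 8
array of 24: 24 × 96 = 2304

2304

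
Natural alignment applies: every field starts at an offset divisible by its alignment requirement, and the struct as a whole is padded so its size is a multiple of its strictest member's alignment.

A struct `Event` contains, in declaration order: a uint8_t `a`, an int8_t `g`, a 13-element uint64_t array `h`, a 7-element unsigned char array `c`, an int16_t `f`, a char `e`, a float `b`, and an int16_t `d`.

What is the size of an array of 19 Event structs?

@0: a [1B, align 1] → 1
@1: g [1B, align 1] → 2
+6 pad (align 8)
@8: h [104B, align 8] → 112
@112: c [7B, align 1] → 119
+1 pad (align 2)
@120: f [2B, align 2] → 122
@122: e [1B, align 1] → 123
+1 pad (align 4)
@124: b [4B, align 4] → 128
@128: d [2B, align 2] → 130
+6 tail pad (align 8)
size 136, align 8
array of 19: 19 × 136 = 2584

2584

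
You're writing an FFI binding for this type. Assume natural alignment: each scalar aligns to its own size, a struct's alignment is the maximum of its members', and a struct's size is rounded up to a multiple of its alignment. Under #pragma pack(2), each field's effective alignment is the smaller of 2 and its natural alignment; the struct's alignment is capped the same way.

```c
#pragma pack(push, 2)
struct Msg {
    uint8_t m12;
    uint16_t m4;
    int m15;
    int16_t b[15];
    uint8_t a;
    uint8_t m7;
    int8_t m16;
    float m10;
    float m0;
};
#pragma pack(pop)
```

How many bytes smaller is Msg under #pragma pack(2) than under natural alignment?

2

natural layout:
  m12 at 0 (size 1, align 1) → ends 1
  pad 1 to align 2 for m4
  m4 at 2 (size 2, align 2) → ends 4
  m15 at 4 (size 4, align 4) → ends 8
  b at 8 (size 30, align 2) → ends 38
  a at 38 (size 1, align 1) → ends 39
  m7 at 39 (size 1, align 1) → ends 40
  m16 at 40 (size 1, align 1) → ends 41
  pad 3 to align 4 for m10
  m10 at 44 (size 4, align 4) → ends 48
  m0 at 48 (size 4, align 4) → ends 52
  total 52 bytes, alignment 4
packed(2) layout:
  m12 at 0 (size 1, align 1) → ends 1
  pad 1 to align 2 for m4
  m4 at 2 (size 2, align 2) → ends 4
  m15 at 4 (size 4, align 2) → ends 8
  b at 8 (size 30, align 2) → ends 38
  a at 38 (size 1, align 1) → ends 39
  m7 at 39 (size 1, align 1) → ends 40
  m16 at 40 (size 1, align 1) → ends 41
  pad 1 to align 2 for m10
  m10 at 42 (size 4, align 2) → ends 46
  m0 at 46 (size 4, align 2) → ends 50
  total 50 bytes, alignment 2
52 − 50 = 2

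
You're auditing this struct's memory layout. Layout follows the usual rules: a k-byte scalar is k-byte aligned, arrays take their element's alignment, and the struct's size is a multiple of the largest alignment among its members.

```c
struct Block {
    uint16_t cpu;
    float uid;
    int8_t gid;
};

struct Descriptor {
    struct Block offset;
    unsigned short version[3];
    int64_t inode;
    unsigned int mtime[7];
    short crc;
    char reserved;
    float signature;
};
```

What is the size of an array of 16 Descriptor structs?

1152

Block: 0..2  cpu  (2B, 2-aligned); 2..4  -- padding (2B); 4..8  uid  (4B, 4-aligned); 8..9  gid  (1B, 1-aligned); 9..12  -- tail padding (3B); sizeof = 12, alignof = 4
0..12  offset  (12B, 4-aligned)
12..18  version  (6B, 2-aligned)
18..24  -- padding (6B)
24..32  inode  (8B, 8-aligned)
32..60  mtime  (28B, 4-aligned)
60..62  crc  (2B, 2-aligned)
62..63  reserved  (1B, 1-aligned)
63..64  -- padding (1B)
64..68  signature  (4B, 4-aligned)
68..72  -- tail padding (4B)
sizeof = 72, alignof = 8
array of 16: 16 × 72 = 1152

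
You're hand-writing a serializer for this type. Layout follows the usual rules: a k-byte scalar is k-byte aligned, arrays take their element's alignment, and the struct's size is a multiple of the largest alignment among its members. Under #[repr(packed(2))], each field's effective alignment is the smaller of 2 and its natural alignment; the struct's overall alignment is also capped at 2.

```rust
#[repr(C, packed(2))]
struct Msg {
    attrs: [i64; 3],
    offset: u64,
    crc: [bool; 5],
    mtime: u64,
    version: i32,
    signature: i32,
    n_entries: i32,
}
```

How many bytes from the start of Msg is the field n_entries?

0..24  attrs  (24B, 2-aligned)
24..32  offset  (8B, 2-aligned)
32..37  crc  (5B, 1-aligned)
37..38  -- padding (1B)
38..46  mtime  (8B, 2-aligned)
46..50  version  (4B, 2-aligned)
50..54  signature  (4B, 2-aligned)
54..58  n_entries  (4B, 2-aligned)

54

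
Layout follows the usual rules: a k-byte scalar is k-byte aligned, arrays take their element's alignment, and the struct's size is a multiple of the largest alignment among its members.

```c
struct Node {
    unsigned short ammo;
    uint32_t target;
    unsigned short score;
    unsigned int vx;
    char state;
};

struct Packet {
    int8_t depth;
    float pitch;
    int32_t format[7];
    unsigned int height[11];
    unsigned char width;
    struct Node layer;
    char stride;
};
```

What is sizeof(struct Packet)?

Node: @0: ammo [2B, align 2] → 2; +2 pad (align 4); @4: target [4B, align 4] → 8; @8: score [2B, align 2] → 10; +2 pad (align 4); @12: vx [4B, align 4] → 16; @16: state [1B, align 1] → 17; +3 tail pad (align 4); size 20, align 4
@0: depth [1B, align 1] → 1
+3 pad (align 4)
@4: pitch [4B, align 4] → 8
@8: format [28B, align 4] → 36
@36: height [44B, align 4] → 80
@80: width [1B, align 1] → 81
+3 pad (align 4)
@84: layer [20B, align 4] → 104
@104: stride [1B, align 1] → 105
+3 tail pad (align 4)
size 108, align 4

108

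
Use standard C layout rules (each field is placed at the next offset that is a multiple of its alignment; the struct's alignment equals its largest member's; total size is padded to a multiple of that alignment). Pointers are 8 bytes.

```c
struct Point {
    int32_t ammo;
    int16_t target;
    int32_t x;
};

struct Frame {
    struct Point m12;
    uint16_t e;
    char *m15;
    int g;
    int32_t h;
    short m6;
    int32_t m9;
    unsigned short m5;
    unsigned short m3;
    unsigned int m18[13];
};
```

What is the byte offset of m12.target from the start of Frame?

4

Point: 0..4  ammo  (4B, 4-aligned); 4..6  target  (2B, 2-aligned); 6..8  -- padding (2B); 8..12  x  (4B, 4-aligned); sizeof = 12, alignof = 4
0..12  m12  (12B, 4-aligned)
within Point: target at 4
0 + 4 = 4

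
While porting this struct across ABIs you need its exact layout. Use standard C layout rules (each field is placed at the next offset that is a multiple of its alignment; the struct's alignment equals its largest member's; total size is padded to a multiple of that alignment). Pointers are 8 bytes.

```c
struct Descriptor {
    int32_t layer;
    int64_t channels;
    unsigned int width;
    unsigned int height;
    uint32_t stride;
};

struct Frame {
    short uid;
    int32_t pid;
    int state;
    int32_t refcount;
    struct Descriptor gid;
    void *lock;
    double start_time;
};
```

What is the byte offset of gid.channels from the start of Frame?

24

Descriptor: layer at 0 (size 4, align 4) → ends 4; pad 4 to align 8 for channels; channels at 8 (size 8, align 8) → ends 16; width at 16 (size 4, align 4) → ends 20; height at 20 (size 4, align 4) → ends 24; stride at 24 (size 4, align 4) → ends 28; tail pad 4 to reach multiple of 8; total 32 bytes, alignment 8
uid at 0 (size 2, align 2) → ends 2
pad 2 to align 4 for pid
pid at 4 (size 4, align 4) → ends 8
state at 8 (size 4, align 4) → ends 12
refcount at 12 (size 4, align 4) → ends 16
gid at 16 (size 32, align 8) → ends 48
within Descriptor: channels at 8
16 + 8 = 24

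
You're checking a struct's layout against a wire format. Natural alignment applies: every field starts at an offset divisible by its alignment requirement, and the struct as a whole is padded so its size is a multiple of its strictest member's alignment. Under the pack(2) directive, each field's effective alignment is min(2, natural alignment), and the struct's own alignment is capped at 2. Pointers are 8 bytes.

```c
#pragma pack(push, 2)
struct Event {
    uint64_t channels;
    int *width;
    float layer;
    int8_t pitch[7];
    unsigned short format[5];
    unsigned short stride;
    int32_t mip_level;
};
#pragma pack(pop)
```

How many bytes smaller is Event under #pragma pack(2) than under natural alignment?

natural layout:
  channels at 0 (size 8, align 8) → ends 8
  width at 8 (size 8, align 8) → ends 16
  layer at 16 (size 4, align 4) → ends 20
  pitch at 20 (size 7, align 1) → ends 27
  pad 1 to align 2 for format
  format at 28 (size 10, align 2) → ends 38
  stride at 38 (size 2, align 2) → ends 40
  mip_level at 40 (size 4, align 4) → ends 44
  tail pad 4 to reach multiple of 8
  total 48 bytes, alignment 8
packed(2) layout:
  channels at 0 (size 8, align 2) → ends 8
  width at 8 (size 8, align 2) → ends 16
  layer at 16 (size 4, align 2) → ends 20
  pitch at 20 (size 7, align 1) → ends 27
  pad 1 to align 2 for format
  format at 28 (size 10, align 2) → ends 38
  stride at 38 (size 2, align 2) → ends 40
  mip_level at 40 (size 4, align 2) → ends 44
  total 44 bytes, alignment 2
48 − 44 = 4

4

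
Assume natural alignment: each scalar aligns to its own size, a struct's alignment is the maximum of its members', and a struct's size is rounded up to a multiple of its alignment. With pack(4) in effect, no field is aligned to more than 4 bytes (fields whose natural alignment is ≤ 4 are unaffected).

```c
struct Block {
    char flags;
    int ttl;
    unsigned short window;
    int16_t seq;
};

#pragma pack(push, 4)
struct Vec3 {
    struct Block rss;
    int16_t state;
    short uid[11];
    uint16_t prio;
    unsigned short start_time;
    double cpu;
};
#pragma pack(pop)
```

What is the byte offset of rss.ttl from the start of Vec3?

Block: @0: flags [1B, align 1] → 1; +3 pad (align 4); @4: ttl [4B, align 4] → 8; @8: window [2B, align 2] → 10; @10: seq [2B, align 2] → 12; size 12, align 4
@0: rss [12B, align 4] → 12
within Block: ttl at 4
0 + 4 = 4

4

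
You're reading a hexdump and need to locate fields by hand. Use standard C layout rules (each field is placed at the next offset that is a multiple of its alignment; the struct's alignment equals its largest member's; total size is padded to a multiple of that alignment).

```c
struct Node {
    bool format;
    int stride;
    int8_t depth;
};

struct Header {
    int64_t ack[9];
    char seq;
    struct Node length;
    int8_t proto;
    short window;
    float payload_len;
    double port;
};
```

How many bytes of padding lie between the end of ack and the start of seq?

0

Node: @0: format [1B, align 1] → 1; +3 pad (align 4); @4: stride [4B, align 4] → 8; @8: depth [1B, align 1] → 9; +3 tail pad (align 4); size 12, align 4
@0: ack [72B, align 8] → 72
@72: seq [1B, align 1] → 73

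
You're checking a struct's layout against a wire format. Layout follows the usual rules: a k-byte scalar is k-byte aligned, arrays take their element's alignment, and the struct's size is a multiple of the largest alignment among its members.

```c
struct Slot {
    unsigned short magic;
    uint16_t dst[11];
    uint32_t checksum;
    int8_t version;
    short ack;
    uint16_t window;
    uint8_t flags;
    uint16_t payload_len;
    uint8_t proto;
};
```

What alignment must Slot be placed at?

4

member alignments: magic=2, dst=2, checksum=4, version=1, ack=2, window=2, flags=1, payload_len=2, proto=1
max = 4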